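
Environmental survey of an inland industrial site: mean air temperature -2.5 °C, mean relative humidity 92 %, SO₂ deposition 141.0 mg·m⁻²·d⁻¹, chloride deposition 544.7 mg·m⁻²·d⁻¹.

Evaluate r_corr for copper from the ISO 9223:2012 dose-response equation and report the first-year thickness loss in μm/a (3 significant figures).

copper: temperature factor f = +0.126·(-12.5) = -1.5750
  sulphur-dioxide contribution → 0.9045 μm/a
  chloride contribution → 1.364 μm/a
  total first-year rate 2.268 μm/a

r_corr = 2.27 μm/a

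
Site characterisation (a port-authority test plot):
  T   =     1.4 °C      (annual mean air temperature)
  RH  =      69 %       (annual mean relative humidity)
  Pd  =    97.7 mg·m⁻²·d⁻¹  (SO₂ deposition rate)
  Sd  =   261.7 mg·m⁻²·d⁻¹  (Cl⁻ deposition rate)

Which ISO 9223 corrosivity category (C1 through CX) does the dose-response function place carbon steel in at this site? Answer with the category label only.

C4

carbon steel: T≤10 °C ⇒ hinge +0.150·(1.4−10) = -1.2900
  sulphur-dioxide contribution → 20.98 μm/a
  chloride contribution → 33.18 μm/a
  total first-year rate 54.16 μm/a
Category bounds: 50…80 μm/a bracket r_corr ⇒ C4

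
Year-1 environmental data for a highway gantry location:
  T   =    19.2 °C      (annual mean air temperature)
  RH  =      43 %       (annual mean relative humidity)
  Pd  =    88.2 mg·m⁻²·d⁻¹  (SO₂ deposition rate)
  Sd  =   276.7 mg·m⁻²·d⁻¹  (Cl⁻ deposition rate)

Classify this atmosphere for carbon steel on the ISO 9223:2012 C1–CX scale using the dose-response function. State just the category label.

C4

carbon steel: f(T) = -0.054·(T−10) [T>10 °C] = -0.4968
  Pd branch = 1.77·Pd^0.52·e^(0.02·RH+f) = 26.14 μm/a
  Sd branch = 0.102·Sd^0.62·e^(0.033·RH+0.04·T) = 29.68 μm/a
  sum: 26.14 + 29.68 → r_corr = 55.82 μm/a
55.8 μm/a falls in (50, 80] for carbon steel → category C4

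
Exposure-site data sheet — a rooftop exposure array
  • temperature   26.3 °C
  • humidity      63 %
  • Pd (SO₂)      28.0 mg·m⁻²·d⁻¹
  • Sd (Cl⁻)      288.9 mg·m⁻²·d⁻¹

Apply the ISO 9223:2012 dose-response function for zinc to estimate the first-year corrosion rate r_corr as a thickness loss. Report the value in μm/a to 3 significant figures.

r_corr = 7.16 μm/a

zinc: temperature factor f = -0.071·(16.3) = -1.1573
  Pd branch = 0.0129·Pd^0.44·e^(0.046·RH+f) = 0.3187 μm/a
  Cl⁻ term: 0.0175·288.9^0.57·exp(0.008·63+0.085·26.3) = 6.846
  r_corr = 0.3187 + 6.846 = 7.164 μm/a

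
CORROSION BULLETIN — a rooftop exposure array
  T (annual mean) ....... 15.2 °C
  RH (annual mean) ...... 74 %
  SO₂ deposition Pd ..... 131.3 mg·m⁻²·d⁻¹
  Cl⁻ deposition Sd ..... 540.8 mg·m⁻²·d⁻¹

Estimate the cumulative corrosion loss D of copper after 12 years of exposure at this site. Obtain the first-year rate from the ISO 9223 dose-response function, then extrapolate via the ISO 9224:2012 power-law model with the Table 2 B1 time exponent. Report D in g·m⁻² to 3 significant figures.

D(12) = 126 g·m⁻²

copper: T>10 °C ⇒ hinge -0.080·(15.2−10) = -0.4160
  sulphur-dioxide contribution → 0.9783 μm/a
  chloride contribution → 1.695 μm/a
  total first-year rate 2.673 μm/a
Power-law: D(12) = r_corr · 12^0.667
  D(12) = 2.673 × 12^0.667 = 2.673 × 5.246 = 14.02 μm
  Mass loss = 14.02 μm × 8.96 g/cm³ = 125.6 g·m⁻²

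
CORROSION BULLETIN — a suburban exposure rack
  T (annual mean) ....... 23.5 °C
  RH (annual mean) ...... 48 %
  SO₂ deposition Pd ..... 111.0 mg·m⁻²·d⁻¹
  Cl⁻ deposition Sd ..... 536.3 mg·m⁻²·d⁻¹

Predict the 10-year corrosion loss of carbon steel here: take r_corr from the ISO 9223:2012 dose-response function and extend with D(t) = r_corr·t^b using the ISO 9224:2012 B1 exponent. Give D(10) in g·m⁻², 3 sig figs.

carbon steel: f(T) = -0.054·(T−10) [T>10 °C] = -0.7290
  Pd branch = 1.77·Pd^0.52·e^(0.02·RH+f) = 25.81 μm/a
  Sd branch = 0.102·Sd^0.62·e^(0.033·RH+0.04·T) = 62.66 μm/a
  sum: 25.81 + 62.66 → r_corr = 88.47 μm/a
Power-law: D(10) = r_corr · 10^0.523
  D(10) = 88.47 × 10^0.523 = 88.47 × 3.334 = 295 μm
  Mass loss = 295 μm × 7.85 g/cm³ = 2316 g·m⁻²

D(10) = 2.32e+03 g·m⁻²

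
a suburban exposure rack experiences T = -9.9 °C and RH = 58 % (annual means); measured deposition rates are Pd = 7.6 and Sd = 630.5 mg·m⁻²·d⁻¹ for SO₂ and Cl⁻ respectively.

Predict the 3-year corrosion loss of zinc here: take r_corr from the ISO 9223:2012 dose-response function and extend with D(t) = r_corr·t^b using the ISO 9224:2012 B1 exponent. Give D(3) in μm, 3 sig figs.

zinc: f(T) = +0.038·(T−10) [T≤10 °C] = -0.7562
  SO₂ term: 0.0129·7.6^0.44·exp(0.046·58-0.7562) = 0.213
  Sd branch = 0.0175·Sd^0.57·e^(0.008·RH+0.085·T) = 0.4731 μm/a
  sum: 0.213 + 0.4731 → r_corr = 0.6861 μm/a
Power-law: D(3) = r_corr · 3^0.813
  D(3) = 0.6861 × 3^0.813 = 0.6861 × 2.443 = 1.676 μm

D(3) = 1.68 μm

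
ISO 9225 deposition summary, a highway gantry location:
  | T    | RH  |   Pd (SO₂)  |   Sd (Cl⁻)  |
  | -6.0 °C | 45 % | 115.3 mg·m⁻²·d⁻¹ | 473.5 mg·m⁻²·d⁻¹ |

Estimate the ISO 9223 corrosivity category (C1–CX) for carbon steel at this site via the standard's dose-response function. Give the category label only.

C2

carbon steel: T≤10 °C ⇒ hinge +0.150·(-6.0−10) = -2.4000
  sulphur-dioxide contribution → 4.663 μm/a
  chloride contribution → 16.14 μm/a
  ⇒ r_corr(carbon steel) = 20.81 μm/a
Category bounds: 1.3…25 μm/a bracket r_corr ⇒ C2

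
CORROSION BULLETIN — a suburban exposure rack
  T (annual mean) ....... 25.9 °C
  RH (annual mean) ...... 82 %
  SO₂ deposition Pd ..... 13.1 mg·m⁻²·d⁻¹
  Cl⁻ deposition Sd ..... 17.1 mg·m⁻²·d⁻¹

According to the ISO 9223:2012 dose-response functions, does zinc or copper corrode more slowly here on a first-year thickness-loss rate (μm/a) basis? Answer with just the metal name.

copper

zinc: f(T) = -0.071·(T−10) [T>10 °C] = -1.1289
  Pd branch = 0.0129·Pd^0.44·e^(0.046·RH+f) = 0.5624 μm/a
  Sd branch = 0.0175·Sd^0.57·e^(0.008·RH+0.085·T) = 1.538 μm/a
  sum: 0.5624 + 1.538 → r_corr = 2.1 μm/a
copper: temperature factor f = -0.080·(15.9) = -1.2720
  SO₂ term: 0.0053·13.1^0.26·exp(0.059·82-1.2720) = 0.366
  Cl⁻ term: 0.01025·17.1^0.27·exp(0.036·82+0.049·25.9) = 1.503
  r_corr = 0.366 + 1.503 = 1.869 μm/a
Ordering by μm/a: zinc (2.1) > copper (1.87)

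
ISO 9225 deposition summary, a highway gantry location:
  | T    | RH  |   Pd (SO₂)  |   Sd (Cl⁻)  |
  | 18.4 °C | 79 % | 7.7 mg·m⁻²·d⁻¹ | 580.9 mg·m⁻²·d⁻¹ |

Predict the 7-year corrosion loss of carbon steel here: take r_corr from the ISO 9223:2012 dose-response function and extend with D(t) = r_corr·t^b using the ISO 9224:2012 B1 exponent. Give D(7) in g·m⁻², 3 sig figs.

D(7) = 3.59e+03 g·m⁻²

carbon steel: f(T) = -0.054·(T−10) [T>10 °C] = -0.4536
  SO₂ term: 1.77·7.7^0.52·exp(0.02·79-0.4536) = 15.78
  Sd branch = 0.102·Sd^0.62·e^(0.033·RH+0.04·T) = 149.3 μm/a
  sum: 15.78 + 149.3 → r_corr = 165.1 μm/a
ISO 9224: D(t) = r_corr · t^b with b = 0.523 (carbon steel, B1)
  D(7) = 165.1 × 7^0.523 = 165.1 × 2.767 = 456.9 μm
  Mass loss = 456.9 μm × 7.85 g/cm³ = 3586 g·m⁻²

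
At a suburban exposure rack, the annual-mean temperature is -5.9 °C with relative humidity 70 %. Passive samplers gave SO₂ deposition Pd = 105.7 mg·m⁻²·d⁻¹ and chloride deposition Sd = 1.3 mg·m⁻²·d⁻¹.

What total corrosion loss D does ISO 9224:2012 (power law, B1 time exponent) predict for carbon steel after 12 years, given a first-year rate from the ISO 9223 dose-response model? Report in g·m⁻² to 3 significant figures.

D(12) = 242 g·m⁻²

carbon steel: T≤10 °C ⇒ hinge +0.150·(-5.9−10) = -2.3850
  SO₂ term: 1.77·105.7^0.52·exp(0.02·70-2.3850) = 7.46
  Cl⁻ term: 0.102·1.3^0.62·exp(0.033·70+0.04·-5.9) = 0.9549
  sum: 7.46 + 0.9549 → r_corr = 8.414 μm/a
ISO 9224: D(t) = r_corr · t^b with b = 0.523 (carbon steel, B1)
  D(12) = 8.414 × 12^0.523 = 8.414 × 3.668 = 30.86 μm
  Mass loss = 30.86 μm × 7.85 g/cm³ = 242.3 g·m⁻²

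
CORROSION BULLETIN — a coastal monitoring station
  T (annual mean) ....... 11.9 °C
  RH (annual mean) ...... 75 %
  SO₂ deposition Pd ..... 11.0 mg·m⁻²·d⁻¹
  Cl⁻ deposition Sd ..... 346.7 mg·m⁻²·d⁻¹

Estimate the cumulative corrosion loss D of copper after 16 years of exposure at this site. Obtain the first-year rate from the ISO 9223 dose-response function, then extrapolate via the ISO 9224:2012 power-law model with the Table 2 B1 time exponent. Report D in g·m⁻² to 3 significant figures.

D(16) = 116 g·m⁻²

copper: T>10 °C ⇒ hinge -0.080·(11.9−10) = -0.1520
  sulphur-dioxide contribution → 0.7092 μm/a
  chloride contribution → 1.325 μm/a
  ⇒ r_corr(copper) = 2.035 μm/a
Long-term exponent b (ISO 9224 Table 2, B1) = 0.667
  D(16) = 2.035 × 16^0.667 = 2.035 × 6.355 = 12.93 μm
  Mass loss = 12.93 μm × 8.96 g/cm³ = 115.9 g·m⁻²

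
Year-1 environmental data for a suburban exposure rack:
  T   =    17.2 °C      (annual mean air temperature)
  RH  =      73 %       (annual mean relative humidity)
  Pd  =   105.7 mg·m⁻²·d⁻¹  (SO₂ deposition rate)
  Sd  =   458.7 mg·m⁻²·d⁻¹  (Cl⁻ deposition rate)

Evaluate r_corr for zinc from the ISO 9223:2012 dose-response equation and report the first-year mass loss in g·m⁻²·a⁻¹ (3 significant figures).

zinc: temperature factor f = -0.071·(7.2) = -0.5112
  sulphur-dioxide contribution → 1.728 μm/a
  chloride contribution → 4.453 μm/a
  total first-year rate 6.181 μm/a
Convert to mass loss: 6.181 μm/a × 7.14 g/cm³ = 44.13 g·m⁻²·a⁻¹

r_corr = 44.1 g·m⁻²·a⁻¹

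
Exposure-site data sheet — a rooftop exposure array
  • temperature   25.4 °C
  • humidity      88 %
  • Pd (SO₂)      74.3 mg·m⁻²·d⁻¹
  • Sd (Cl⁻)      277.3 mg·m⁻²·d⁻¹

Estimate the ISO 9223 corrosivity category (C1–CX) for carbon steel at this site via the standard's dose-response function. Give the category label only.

carbon steel: temperature factor f = -0.054·(15.4) = -0.8316
  sulphur-dioxide contribution → 42.08 μm/a
  chloride contribution → 168.1 μm/a
  ⇒ r_corr(carbon steel) = 210.2 μm/a
ISO 9223 Table 2 (carbon steel): 200 < 210 ≤ 700 μm/a ⇒ CX

CX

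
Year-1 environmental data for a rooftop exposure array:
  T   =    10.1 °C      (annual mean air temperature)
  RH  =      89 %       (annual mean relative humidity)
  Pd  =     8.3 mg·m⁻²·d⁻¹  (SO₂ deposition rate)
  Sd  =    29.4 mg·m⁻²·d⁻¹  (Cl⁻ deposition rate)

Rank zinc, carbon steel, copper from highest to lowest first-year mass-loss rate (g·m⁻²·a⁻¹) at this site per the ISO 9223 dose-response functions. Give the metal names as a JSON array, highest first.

zinc: f(T) = -0.071·(T−10) [T>10 °C] = -0.0071
  Pd branch = 0.0129·Pd^0.44·e^(0.046·RH+f) = 1.949 μm/a
  Cl⁻ term: 0.0175·29.4^0.57·exp(0.008·89+0.085·10.1) = 0.5782
  r_corr = 1.949 + 0.5782 = 2.528 μm/a
  mass loss = 2.528 μm/a × 7.14 g/cm³ = 18.05 g·m⁻²·a⁻¹
carbon steel: T>10 °C ⇒ hinge -0.054·(10.1−10) = -0.0054
  Pd branch = 1.77·Pd^0.52·e^(0.02·RH+f) = 31.38 μm/a
  Sd branch = 0.102·Sd^0.62·e^(0.033·RH+0.04·T) = 23.44 μm/a
  sum: 31.38 + 23.44 → r_corr = 54.82 μm/a
  mass loss = 54.82 μm/a × 7.85 g/cm³ = 430.3 g·m⁻²·a⁻¹
copper: T>10 °C ⇒ hinge -0.080·(10.1−10) = -0.0080
  SO₂ term: 0.0053·8.3^0.26·exp(0.059·89-0.0080) = 1.739
  Sd branch = 0.01025·Sd^0.27·e^(0.036·RH+0.049·T) = 1.032 μm/a
  r_corr = 1.739 + 1.032 = 2.771 μm/a
  mass loss = 2.771 μm/a × 8.96 g/cm³ = 24.82 g·m⁻²·a⁻¹
Ordering by g·m⁻²·a⁻¹: carbon steel (430) > copper (24.8) > zinc (18)

["carbon steel", "copper", "zinc"]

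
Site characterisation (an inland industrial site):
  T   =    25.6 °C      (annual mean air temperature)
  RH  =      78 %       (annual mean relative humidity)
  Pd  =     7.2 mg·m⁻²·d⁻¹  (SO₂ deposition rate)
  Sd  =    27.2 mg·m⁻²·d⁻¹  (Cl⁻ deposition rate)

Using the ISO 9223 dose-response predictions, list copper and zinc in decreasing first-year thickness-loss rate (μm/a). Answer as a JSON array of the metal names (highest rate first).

copper: f(T) = -0.080·(T−10) [T>10 °C] = -1.2480
  sulphur-dioxide contribution → 0.2534 μm/a
  chloride contribution → 1.453 μm/a
  ⇒ r_corr(copper) = 1.707 μm/a
zinc: f(T) = -0.071·(T−10) [T>10 °C] = -1.1076
  sulphur-dioxide contribution → 0.3673 μm/a
  chloride contribution → 1.891 μm/a
  ⇒ r_corr(zinc) = 2.259 μm/a
Ordering by μm/a: zinc (2.26) > copper (1.71)

["zinc", "copper"]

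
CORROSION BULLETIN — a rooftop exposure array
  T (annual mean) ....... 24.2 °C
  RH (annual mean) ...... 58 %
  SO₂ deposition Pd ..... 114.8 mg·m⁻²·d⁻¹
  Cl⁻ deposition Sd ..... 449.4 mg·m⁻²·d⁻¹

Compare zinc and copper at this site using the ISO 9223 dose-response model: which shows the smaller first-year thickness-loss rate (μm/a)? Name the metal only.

copper

zinc: T>10 °C ⇒ hinge -0.071·(24.2−10) = -1.0082
  sulphur-dioxide contribution → 0.5468 μm/a
  chloride contribution → 7.078 μm/a
  ⇒ r_corr(zinc) = 7.625 μm/a
copper: temperature factor f = -0.080·(14.2) = -1.1360
  sulphur-dioxide contribution → 0.1789 μm/a
  chloride contribution → 1.408 μm/a
  total first-year rate 1.587 μm/a
Ordering by μm/a: zinc (7.62) > copper (1.59)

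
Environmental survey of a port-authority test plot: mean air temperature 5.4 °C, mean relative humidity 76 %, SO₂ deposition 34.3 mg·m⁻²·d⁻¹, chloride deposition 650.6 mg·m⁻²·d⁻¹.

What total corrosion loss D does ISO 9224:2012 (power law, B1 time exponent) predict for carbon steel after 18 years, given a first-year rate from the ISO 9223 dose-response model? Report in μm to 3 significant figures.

carbon steel: temperature factor f = +0.150·(-4.6) = -0.6900
  sulphur-dioxide contribution → 25.51 μm/a
  chloride contribution → 86.27 μm/a
  ⇒ r_corr(carbon steel) = 111.8 μm/a
Long-term exponent b (ISO 9224 Table 2, B1) = 0.523
  D(18) = 111.8 × 18^0.523 = 111.8 × 4.534 = 506.9 μm

D(18) = 507 μm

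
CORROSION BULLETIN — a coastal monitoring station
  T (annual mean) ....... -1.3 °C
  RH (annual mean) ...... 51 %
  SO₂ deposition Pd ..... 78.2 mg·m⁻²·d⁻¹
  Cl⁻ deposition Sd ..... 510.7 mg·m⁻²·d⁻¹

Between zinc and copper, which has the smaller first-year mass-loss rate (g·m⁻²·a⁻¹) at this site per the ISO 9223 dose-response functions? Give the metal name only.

zinc: f(T) = +0.038·(T−10) [T≤10 °C] = -0.4294
  sulphur-dioxide contribution → 0.597 μm/a
  chloride contribution → 0.8239 μm/a
  ⇒ r_corr(zinc) = 1.421 μm/a
  mass loss = 1.421 μm/a × 7.14 g/cm³ = 10.15 g·m⁻²·a⁻¹
copper: T≤10 °C ⇒ hinge +0.126·(-1.3−10) = -1.4238
  sulphur-dioxide contribution → 0.08034 μm/a
  chloride contribution → 0.3248 μm/a
  total first-year rate 0.4052 μm/a
  mass loss = 0.4052 μm/a × 8.96 g/cm³ = 3.63 g·m⁻²·a⁻¹
Ordering by g·m⁻²·a⁻¹: zinc (10.1) > copper (3.63)

copper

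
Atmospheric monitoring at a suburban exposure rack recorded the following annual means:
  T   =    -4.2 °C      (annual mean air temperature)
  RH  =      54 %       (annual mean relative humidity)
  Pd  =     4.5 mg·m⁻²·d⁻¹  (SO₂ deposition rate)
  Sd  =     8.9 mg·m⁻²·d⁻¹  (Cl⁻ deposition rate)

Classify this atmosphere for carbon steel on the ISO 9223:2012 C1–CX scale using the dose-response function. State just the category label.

carbon steel: T≤10 °C ⇒ hinge +0.150·(-4.2−10) = -2.1300
  sulphur-dioxide contribution → 1.354 μm/a
  chloride contribution → 1.987 μm/a
  total first-year rate 3.341 μm/a
ISO 9223 Table 2 (carbon steel): 1.3 < 3.34 ≤ 25 μm/a ⇒ C2

C2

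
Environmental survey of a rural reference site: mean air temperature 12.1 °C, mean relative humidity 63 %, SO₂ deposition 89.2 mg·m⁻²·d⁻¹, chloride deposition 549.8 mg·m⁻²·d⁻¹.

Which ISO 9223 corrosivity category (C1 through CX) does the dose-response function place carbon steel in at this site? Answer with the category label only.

carbon steel: f(T) = -0.054·(T−10) [T>10 °C] = -0.1134
  Pd branch = 1.77·Pd^0.52·e^(0.02·RH+f) = 57.56 μm/a
  Cl⁻ term: 0.102·549.8^0.62·exp(0.033·63+0.04·12.1) = 66.16
  r_corr = 57.56 + 66.16 = 123.7 μm/a
Category bounds: 80…200 μm/a bracket r_corr ⇒ C5

C5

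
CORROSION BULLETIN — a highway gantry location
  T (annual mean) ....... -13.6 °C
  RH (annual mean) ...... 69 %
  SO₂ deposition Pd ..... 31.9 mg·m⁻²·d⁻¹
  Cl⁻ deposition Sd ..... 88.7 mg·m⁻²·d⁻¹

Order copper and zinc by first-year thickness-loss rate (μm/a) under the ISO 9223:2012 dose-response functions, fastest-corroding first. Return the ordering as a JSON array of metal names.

["zinc", "copper"]

copper: f(T) = +0.126·(T−10) [T≤10 °C] = -2.9736
  Pd branch = 0.0053·Pd^0.26·e^(0.059·RH+f) = 0.03907 μm/a
  Cl⁻ term: 0.01025·88.7^0.27·exp(0.036·69+0.049·-13.6) = 0.2119
  sum: 0.03907 + 0.2119 → r_corr = 0.2509 μm/a
zinc: temperature factor f = +0.038·(-23.6) = -0.8968
  Pd branch = 0.0129·Pd^0.44·e^(0.046·RH+f) = 0.5771 μm/a
  Cl⁻ term: 0.0175·88.7^0.57·exp(0.008·69+0.085·-13.6) = 0.1233
  sum: 0.5771 + 0.1233 → r_corr = 0.7004 μm/a
Ordering by μm/a: zinc (0.7) > copper (0.251)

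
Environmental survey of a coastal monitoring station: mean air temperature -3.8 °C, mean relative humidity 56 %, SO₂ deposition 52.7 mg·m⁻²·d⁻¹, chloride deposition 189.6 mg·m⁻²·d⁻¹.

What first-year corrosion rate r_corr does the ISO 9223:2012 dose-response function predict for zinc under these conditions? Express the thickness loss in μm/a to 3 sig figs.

zinc: T≤10 °C ⇒ hinge +0.038·(-3.8−10) = -0.5244
  sulphur-dioxide contribution → 0.5744 μm/a
  chloride contribution → 0.3942 μm/a
  ⇒ r_corr(zinc) = 0.9685 μm/a

r_corr = 0.969 μm/a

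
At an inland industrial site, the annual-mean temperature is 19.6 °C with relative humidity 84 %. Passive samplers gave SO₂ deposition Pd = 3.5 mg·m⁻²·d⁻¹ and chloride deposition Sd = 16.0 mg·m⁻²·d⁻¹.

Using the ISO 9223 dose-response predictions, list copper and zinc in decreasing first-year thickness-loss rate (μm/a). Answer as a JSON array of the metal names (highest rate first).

["copper", "zinc"]

copper: temperature factor f = -0.080·(9.6) = -0.7680
  SO₂ term: 0.0053·3.5^0.26·exp(0.059·84-0.7680) = 0.4837
  Sd branch = 0.01025·Sd^0.27·e^(0.036·RH+0.049·T) = 1.165 μm/a
  sum: 0.4837 + 1.165 → r_corr = 1.648 μm/a
zinc: f(T) = -0.071·(T−10) [T>10 °C] = -0.6816
  SO₂ term: 0.0129·3.5^0.44·exp(0.046·84-0.6816) = 0.5396
  Sd branch = 0.0175·Sd^0.57·e^(0.008·RH+0.085·T) = 0.8806 μm/a
  r_corr = 0.5396 + 0.8806 = 1.42 μm/a
Ordering by μm/a: copper (1.65) > zinc (1.42)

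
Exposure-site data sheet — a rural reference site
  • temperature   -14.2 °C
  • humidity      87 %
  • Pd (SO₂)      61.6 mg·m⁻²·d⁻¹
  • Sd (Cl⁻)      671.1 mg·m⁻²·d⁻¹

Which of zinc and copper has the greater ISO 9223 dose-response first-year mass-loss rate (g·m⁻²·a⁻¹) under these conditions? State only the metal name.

zinc: temperature factor f = +0.038·(-24.2) = -0.9196
  sulphur-dioxide contribution → 1.725 μm/a
  chloride contribution → 0.4289 μm/a
  total first-year rate 2.153 μm/a
  mass loss = 2.153 μm/a × 7.14 g/cm³ = 15.38 g·m⁻²·a⁻¹
copper: f(T) = +0.126·(T−10) [T≤10 °C] = -3.0492
  sulphur-dioxide contribution → 0.1243 μm/a
  chloride contribution → 0.6792 μm/a
  ⇒ r_corr(copper) = 0.8035 μm/a
  mass loss = 0.8035 μm/a × 8.96 g/cm³ = 7.199 g·m⁻²·a⁻¹
Ordering by g·m⁻²·a⁻¹: zinc (15.4) > copper (7.2)

zinc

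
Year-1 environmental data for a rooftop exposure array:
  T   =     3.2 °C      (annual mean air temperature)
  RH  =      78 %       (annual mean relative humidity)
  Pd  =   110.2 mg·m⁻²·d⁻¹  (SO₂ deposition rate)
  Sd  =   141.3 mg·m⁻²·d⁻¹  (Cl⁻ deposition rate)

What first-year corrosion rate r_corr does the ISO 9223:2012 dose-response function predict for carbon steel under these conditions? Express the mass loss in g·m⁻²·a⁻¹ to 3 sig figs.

r_corr = 532 g·m⁻²·a⁻¹

carbon steel: T≤10 °C ⇒ hinge +0.150·(3.2−10) = -1.0200
  sulphur-dioxide contribution → 35.03 μm/a
  chloride contribution → 32.75 μm/a
  ⇒ r_corr(carbon steel) = 67.77 μm/a
Convert to mass loss: 67.77 μm/a × 7.85 g/cm³ = 532 g·m⁻²·a⁻¹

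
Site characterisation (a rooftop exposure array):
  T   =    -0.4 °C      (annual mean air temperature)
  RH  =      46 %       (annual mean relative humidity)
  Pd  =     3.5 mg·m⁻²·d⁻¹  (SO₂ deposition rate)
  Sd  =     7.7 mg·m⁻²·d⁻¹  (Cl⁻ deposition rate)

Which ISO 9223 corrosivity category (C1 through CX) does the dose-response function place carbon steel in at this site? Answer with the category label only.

C2

carbon steel: temperature factor f = +0.150·(-10.4) = -1.5600
  sulphur-dioxide contribution → 1.79 μm/a
  chloride contribution → 1.624 μm/a
  ⇒ r_corr(carbon steel) = 3.414 μm/a
ISO 9223 Table 2 (carbon steel): 1.3 < 3.41 ≤ 25 μm/a ⇒ C2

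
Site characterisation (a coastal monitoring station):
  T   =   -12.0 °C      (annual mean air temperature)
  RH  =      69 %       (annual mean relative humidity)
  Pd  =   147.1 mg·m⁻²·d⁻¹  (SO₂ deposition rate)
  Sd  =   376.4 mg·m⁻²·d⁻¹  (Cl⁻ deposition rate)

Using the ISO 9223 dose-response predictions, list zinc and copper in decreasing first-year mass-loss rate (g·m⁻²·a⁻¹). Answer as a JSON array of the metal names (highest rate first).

["zinc", "copper"]

zinc: T≤10 °C ⇒ hinge +0.038·(-12.0−10) = -0.8360
  Pd branch = 0.0129·Pd^0.44·e^(0.046·RH+f) = 1.201 μm/a
  Sd branch = 0.0175·Sd^0.57·e^(0.008·RH+0.085·T) = 0.322 μm/a
  sum: 1.201 + 0.322 → r_corr = 1.524 μm/a
  mass loss = 1.524 μm/a × 7.14 g/cm³ = 10.88 g·m⁻²·a⁻¹
copper: T≤10 °C ⇒ hinge +0.126·(-12.0−10) = -2.7720
  Pd branch = 0.0053·Pd^0.26·e^(0.059·RH+f) = 0.07112 μm/a
  Cl⁻ term: 0.01025·376.4^0.27·exp(0.036·69+0.049·-12.0) = 0.3385
  sum: 0.07112 + 0.3385 → r_corr = 0.4096 μm/a
  mass loss = 0.4096 μm/a × 8.96 g/cm³ = 3.67 g·m⁻²·a⁻¹
Ordering by g·m⁻²·a⁻¹: zinc (10.9) > copper (3.67)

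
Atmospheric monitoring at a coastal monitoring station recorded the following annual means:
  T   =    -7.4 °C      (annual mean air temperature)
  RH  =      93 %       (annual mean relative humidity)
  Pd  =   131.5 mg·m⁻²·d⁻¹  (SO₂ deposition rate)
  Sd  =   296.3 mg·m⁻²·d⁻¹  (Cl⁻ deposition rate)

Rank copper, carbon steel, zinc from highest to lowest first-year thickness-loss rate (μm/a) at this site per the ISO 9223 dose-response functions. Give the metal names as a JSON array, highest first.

copper: T≤10 °C ⇒ hinge +0.126·(-7.4−10) = -2.1924
  Pd branch = 0.0053·Pd^0.26·e^(0.059·RH+f) = 0.5082 μm/a
  Cl⁻ term: 0.01025·296.3^0.27·exp(0.036·93+0.049·-7.4) = 0.9433
  sum: 0.5082 + 0.9433 → r_corr = 1.451 μm/a
carbon steel: T≤10 °C ⇒ hinge +0.150·(-7.4−10) = -2.6100
  SO₂ term: 1.77·131.5^0.52·exp(0.02·93-2.6100) = 10.57
  Cl⁻ term: 0.102·296.3^0.62·exp(0.033·93+0.04·-7.4) = 55.64
  r_corr = 10.57 + 55.64 = 66.21 μm/a
zinc: f(T) = +0.038·(T−10) [T≤10 °C] = -0.6612
  Pd branch = 0.0129·Pd^0.44·e^(0.046·RH+f) = 4.108 μm/a
  Cl⁻ term: 0.0175·296.3^0.57·exp(0.008·93+0.085·-7.4) = 0.5033
  sum: 4.108 + 0.5033 → r_corr = 4.612 μm/a
Ordering by μm/a: carbon steel (66.2) > zinc (4.61) > copper (1.45)

["carbon steel", "zinc", "copper"]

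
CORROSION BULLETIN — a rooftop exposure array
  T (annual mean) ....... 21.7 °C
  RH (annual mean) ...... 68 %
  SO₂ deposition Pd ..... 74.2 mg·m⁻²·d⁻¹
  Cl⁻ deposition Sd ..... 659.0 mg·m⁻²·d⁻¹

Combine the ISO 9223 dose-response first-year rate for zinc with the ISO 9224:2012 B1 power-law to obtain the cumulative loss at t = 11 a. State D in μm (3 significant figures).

zinc: T>10 °C ⇒ hinge -0.071·(21.7−10) = -0.8307
  SO₂ term: 0.0129·74.2^0.44·exp(0.046·68-0.8307) = 0.8536
  Sd branch = 0.0175·Sd^0.57·e^(0.008·RH+0.085·T) = 7.711 μm/a
  r_corr = 0.8536 + 7.711 = 8.565 μm/a
Power-law: D(11) = r_corr · 11^0.813
  D(11) = 8.565 × 11^0.813 = 8.565 × 7.025 = 60.17 μm

D(11) = 60.2 μm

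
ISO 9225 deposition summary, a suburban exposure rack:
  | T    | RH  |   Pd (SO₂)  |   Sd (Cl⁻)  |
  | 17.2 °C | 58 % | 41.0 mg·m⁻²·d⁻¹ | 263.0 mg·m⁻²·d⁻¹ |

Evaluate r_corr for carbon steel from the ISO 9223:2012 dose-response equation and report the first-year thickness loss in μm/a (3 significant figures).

r_corr = 69.9 μm/a

carbon steel: temperature factor f = -0.054·(7.2) = -0.3888
  Pd branch = 1.77·Pd^0.52·e^(0.02·RH+f) = 26.4 μm/a
  Sd branch = 0.102·Sd^0.62·e^(0.033·RH+0.04·T) = 43.55 μm/a
  r_corr = 26.4 + 43.55 = 69.95 μm/a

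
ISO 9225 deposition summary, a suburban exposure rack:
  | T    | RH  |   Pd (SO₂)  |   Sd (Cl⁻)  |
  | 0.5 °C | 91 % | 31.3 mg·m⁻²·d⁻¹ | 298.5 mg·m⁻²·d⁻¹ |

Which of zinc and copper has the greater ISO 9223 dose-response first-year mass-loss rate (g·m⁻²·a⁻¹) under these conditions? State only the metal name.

zinc

zinc: T≤10 °C ⇒ hinge +0.038·(0.5−10) = -0.3610
  sulphur-dioxide contribution → 2.69 μm/a
  chloride contribution → 0.9736 μm/a
  total first-year rate 3.664 μm/a
  mass loss = 3.664 μm/a × 7.14 g/cm³ = 26.16 g·m⁻²·a⁻¹
copper: temperature factor f = +0.126·(-9.5) = -1.1970
  sulphur-dioxide contribution → 0.8414 μm/a
  chloride contribution → 1.295 μm/a
  ⇒ r_corr(copper) = 2.137 μm/a
  mass loss = 2.137 μm/a × 8.96 g/cm³ = 19.14 g·m⁻²·a⁻¹
Ordering by g·m⁻²·a⁻¹: zinc (26.2) > copper (19.1)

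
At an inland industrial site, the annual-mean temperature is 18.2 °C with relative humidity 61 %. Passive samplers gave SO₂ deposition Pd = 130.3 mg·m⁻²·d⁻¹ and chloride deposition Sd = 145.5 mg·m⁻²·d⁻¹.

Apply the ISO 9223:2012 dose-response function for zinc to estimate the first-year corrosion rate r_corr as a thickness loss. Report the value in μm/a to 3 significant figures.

zinc: temperature factor f = -0.071·(8.2) = -0.5822
  sulphur-dioxide contribution → 1.016 μm/a
  chloride contribution → 2.289 μm/a
  ⇒ r_corr(zinc) = 3.305 μm/a

r_corr = 3.31 μm/a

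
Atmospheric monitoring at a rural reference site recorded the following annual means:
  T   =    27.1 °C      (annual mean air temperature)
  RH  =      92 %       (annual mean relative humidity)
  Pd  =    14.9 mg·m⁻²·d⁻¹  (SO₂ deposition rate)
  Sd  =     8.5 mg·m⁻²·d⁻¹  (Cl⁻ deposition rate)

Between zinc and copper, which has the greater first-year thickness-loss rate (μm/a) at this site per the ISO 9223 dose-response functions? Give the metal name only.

copper

zinc: temperature factor f = -0.071·(17.1) = -1.2141
  sulphur-dioxide contribution → 0.8659 μm/a
  chloride contribution → 1.238 μm/a
  ⇒ r_corr(zinc) = 2.104 μm/a
copper: T>10 °C ⇒ hinge -0.080·(27.1−10) = -1.3680
  sulphur-dioxide contribution → 0.6202 μm/a
  chloride contribution → 1.891 μm/a
  total first-year rate 2.511 μm/a
Ordering by μm/a: copper (2.51) > zinc (2.1)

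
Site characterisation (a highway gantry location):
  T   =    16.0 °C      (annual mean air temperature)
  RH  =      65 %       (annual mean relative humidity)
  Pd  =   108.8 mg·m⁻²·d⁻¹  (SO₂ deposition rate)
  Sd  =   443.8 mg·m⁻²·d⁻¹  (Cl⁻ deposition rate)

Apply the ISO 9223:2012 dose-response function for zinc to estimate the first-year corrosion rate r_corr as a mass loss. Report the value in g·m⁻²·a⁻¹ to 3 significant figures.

r_corr = 35.8 g·m⁻²·a⁻¹

zinc: temperature factor f = -0.071·(6.0) = -0.4260
  sulphur-dioxide contribution → 1.319 μm/a
  chloride contribution → 3.702 μm/a
  ⇒ r_corr(zinc) = 5.021 μm/a
Convert to mass loss: 5.021 μm/a × 7.14 g/cm³ = 35.85 g·m⁻²·a⁻¹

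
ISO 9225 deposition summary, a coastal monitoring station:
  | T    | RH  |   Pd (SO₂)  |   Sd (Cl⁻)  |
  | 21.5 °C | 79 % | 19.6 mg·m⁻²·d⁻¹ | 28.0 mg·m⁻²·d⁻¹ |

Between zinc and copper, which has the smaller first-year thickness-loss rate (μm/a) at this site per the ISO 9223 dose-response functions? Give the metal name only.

zinc: f(T) = -0.071·(T−10) [T>10 °C] = -0.8165
  SO₂ term: 0.0129·19.6^0.44·exp(0.046·79-0.8165) = 0.7995
  Sd branch = 0.0175·Sd^0.57·e^(0.008·RH+0.085·T) = 1.368 μm/a
  sum: 0.7995 + 1.368 → r_corr = 2.167 μm/a
copper: T>10 °C ⇒ hinge -0.080·(21.5−10) = -0.9200
  SO₂ term: 0.0053·19.6^0.26·exp(0.059·79-0.9200) = 0.4841
  Cl⁻ term: 0.01025·28.0^0.27·exp(0.036·79+0.049·21.5) = 1.242
  sum: 0.4841 + 1.242 → r_corr = 1.726 μm/a
Ordering by μm/a: zinc (2.17) > copper (1.73)

copper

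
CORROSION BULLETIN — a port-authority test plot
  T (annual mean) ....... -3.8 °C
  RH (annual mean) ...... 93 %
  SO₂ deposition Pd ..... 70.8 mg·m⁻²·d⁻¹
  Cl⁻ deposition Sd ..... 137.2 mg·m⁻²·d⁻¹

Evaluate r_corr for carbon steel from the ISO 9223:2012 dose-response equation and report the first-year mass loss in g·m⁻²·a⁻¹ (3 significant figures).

r_corr = 416 g·m⁻²·a⁻¹

carbon steel: f(T) = +0.150·(T−10) [T≤10 °C] = -2.0700
  sulphur-dioxide contribution → 13.15 μm/a
  chloride contribution → 39.87 μm/a
  total first-year rate 53.01 μm/a
Convert to mass loss: 53.01 μm/a × 7.85 g/cm³ = 416.1 g·m⁻²·a⁻¹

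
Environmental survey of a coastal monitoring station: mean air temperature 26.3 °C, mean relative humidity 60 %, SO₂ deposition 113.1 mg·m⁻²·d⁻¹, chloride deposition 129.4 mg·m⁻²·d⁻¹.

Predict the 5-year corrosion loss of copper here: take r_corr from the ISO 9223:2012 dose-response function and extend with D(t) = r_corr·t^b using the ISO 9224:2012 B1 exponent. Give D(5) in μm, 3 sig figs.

copper: T>10 °C ⇒ hinge -0.080·(26.3−10) = -1.3040
  sulphur-dioxide contribution → 0.1695 μm/a
  chloride contribution → 1.199 μm/a
  total first-year rate 1.368 μm/a
Power-law: D(5) = r_corr · 5^0.667
  D(5) = 1.368 × 5^0.667 = 1.368 × 2.926 = 4.003 μm

D(5) = 4.00 μm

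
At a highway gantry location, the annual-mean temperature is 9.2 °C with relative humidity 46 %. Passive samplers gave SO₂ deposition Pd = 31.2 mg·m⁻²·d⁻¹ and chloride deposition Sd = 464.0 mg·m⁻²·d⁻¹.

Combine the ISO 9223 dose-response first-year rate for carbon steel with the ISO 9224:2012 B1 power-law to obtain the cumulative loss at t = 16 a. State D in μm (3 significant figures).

D(16) = 230 μm

carbon steel: f(T) = +0.150·(T−10) [T≤10 °C] = -0.1200
  SO₂ term: 1.77·31.2^0.52·exp(0.02·46-0.1200) = 23.57
  Cl⁻ term: 0.102·464.0^0.62·exp(0.033·46+0.04·9.2) = 30.26
  sum: 23.57 + 30.26 → r_corr = 53.83 μm/a
Power-law: D(16) = r_corr · 16^0.523
  D(16) = 53.83 × 16^0.523 = 53.83 × 4.263 = 229.5 μm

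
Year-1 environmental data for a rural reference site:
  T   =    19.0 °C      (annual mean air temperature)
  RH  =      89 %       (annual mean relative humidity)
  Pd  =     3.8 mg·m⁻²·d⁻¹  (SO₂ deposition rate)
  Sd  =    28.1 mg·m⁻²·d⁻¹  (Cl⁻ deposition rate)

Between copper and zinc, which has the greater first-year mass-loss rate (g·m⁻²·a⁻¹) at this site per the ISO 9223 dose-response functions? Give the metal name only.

copper

copper: temperature factor f = -0.080·(9.0) = -0.7200
  sulphur-dioxide contribution → 0.6963 μm/a
  chloride contribution → 1.576 μm/a
  total first-year rate 2.273 μm/a
  mass loss = 2.273 μm/a × 8.96 g/cm³ = 20.36 g·m⁻²·a⁻¹
zinc: temperature factor f = -0.071·(9.0) = -0.6390
  sulphur-dioxide contribution → 0.7348 μm/a
  chloride contribution → 1.201 μm/a
  total first-year rate 1.935 μm/a
  mass loss = 1.935 μm/a × 7.14 g/cm³ = 13.82 g·m⁻²·a⁻¹
Ordering by g·m⁻²·a⁻¹: copper (20.4) > zinc (13.8)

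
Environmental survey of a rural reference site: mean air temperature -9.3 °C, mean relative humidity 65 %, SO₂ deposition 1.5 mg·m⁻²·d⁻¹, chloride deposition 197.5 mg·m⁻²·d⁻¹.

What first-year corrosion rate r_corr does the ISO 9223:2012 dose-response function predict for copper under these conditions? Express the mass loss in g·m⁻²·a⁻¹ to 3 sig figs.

r_corr = 2.73 g·m⁻²·a⁻¹

copper: temperature factor f = +0.126·(-19.3) = -2.4318
  sulphur-dioxide contribution → 0.02396 μm/a
  chloride contribution → 0.2811 μm/a
  ⇒ r_corr(copper) = 0.3051 μm/a
Convert to mass loss: 0.3051 μm/a × 8.96 g/cm³ = 2.733 g·m⁻²·a⁻¹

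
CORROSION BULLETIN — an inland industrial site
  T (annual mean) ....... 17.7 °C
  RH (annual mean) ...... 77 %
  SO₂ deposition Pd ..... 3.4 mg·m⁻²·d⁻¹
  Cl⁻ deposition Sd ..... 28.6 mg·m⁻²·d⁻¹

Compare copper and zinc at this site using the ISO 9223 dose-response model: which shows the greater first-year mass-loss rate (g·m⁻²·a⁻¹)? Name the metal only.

copper: T>10 °C ⇒ hinge -0.080·(17.7−10) = -0.6160
  sulphur-dioxide contribution → 0.3698 μm/a
  chloride contribution → 0.9649 μm/a
  total first-year rate 1.335 μm/a
  mass loss = 1.335 μm/a × 8.96 g/cm³ = 11.96 g·m⁻²·a⁻¹
zinc: f(T) = -0.071·(T−10) [T>10 °C] = -0.5467
  sulphur-dioxide contribution → 0.4419 μm/a
  chloride contribution → 0.9865 μm/a
  total first-year rate 1.428 μm/a
  mass loss = 1.428 μm/a × 7.14 g/cm³ = 10.2 g·m⁻²·a⁻¹
Ordering by g·m⁻²·a⁻¹: copper (12) > zinc (10.2)

copper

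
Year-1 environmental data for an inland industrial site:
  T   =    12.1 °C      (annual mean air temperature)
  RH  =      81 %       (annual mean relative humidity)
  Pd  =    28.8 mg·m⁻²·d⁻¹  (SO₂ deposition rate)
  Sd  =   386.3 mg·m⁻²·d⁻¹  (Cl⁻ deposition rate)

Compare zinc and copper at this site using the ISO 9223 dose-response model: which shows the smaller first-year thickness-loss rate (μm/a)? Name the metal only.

copper

zinc: T>10 °C ⇒ hinge -0.071·(12.1−10) = -0.1491
  SO₂ term: 0.0129·28.8^0.44·exp(0.046·81-0.1491) = 2.024
  Cl⁻ term: 0.0175·386.3^0.57·exp(0.008·81+0.085·12.1) = 2.79
  r_corr = 2.024 + 2.79 = 4.814 μm/a
copper: temperature factor f = -0.080·(2.1) = -0.1680
  Pd branch = 0.0053·Pd^0.26·e^(0.059·RH+f) = 1.277 μm/a
  Sd branch = 0.01025·Sd^0.27·e^(0.036·RH+0.049·T) = 1.71 μm/a
  sum: 1.277 + 1.71 → r_corr = 2.988 μm/a
Ordering by μm/a: zinc (4.81) > copper (2.99)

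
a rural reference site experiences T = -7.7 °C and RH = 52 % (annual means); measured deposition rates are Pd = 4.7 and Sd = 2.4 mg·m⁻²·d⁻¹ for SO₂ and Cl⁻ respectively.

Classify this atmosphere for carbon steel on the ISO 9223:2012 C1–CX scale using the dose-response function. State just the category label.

C2

carbon steel: T≤10 °C ⇒ hinge +0.150·(-7.7−10) = -2.6550
  sulphur-dioxide contribution → 0.7872 μm/a
  chloride contribution → 0.7175 μm/a
  ⇒ r_corr(carbon steel) = 1.505 μm/a
ISO 9223 Table 2 (carbon steel): 1.3 < 1.5 ≤ 25 μm/a ⇒ C2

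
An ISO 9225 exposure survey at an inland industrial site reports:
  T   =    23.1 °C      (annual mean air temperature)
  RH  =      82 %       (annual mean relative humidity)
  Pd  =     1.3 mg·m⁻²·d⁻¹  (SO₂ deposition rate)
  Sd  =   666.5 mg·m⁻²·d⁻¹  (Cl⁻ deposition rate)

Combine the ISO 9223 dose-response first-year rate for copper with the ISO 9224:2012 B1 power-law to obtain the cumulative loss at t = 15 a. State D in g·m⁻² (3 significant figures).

D(15) = 206 g·m⁻²

copper: f(T) = -0.080·(T−10) [T>10 °C] = -1.0480
  sulphur-dioxide contribution → 0.2511 μm/a
  chloride contribution → 3.522 μm/a
  ⇒ r_corr(copper) = 3.773 μm/a
Long-term exponent b (ISO 9224 Table 2, B1) = 0.667
  D(15) = 3.773 × 15^0.667 = 3.773 × 6.088 = 22.97 μm
  Mass loss = 22.97 μm × 8.96 g/cm³ = 205.8 g·m⁻²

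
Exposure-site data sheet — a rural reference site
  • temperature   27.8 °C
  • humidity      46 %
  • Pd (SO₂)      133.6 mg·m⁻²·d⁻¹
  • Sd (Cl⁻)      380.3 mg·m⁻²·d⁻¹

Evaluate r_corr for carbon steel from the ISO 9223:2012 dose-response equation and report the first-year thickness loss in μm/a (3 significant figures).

r_corr = 77.9 μm/a

carbon steel: f(T) = -0.054·(T−10) [T>10 °C] = -0.9612
  Pd branch = 1.77·Pd^0.52·e^(0.02·RH+f) = 21.65 μm/a
  Sd branch = 0.102·Sd^0.62·e^(0.033·RH+0.04·T) = 56.3 μm/a
  r_corr = 21.65 + 56.3 = 77.95 μm/a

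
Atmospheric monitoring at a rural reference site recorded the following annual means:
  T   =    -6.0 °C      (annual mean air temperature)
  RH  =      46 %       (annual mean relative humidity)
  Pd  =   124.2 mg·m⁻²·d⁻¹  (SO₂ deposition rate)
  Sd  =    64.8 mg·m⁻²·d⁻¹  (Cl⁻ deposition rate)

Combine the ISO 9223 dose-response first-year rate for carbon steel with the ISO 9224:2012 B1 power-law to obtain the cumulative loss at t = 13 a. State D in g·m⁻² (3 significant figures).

D(13) = 294 g·m⁻²

carbon steel: T≤10 °C ⇒ hinge +0.150·(-6.0−10) = -2.4000
  Pd branch = 1.77·Pd^0.52·e^(0.02·RH+f) = 4.945 μm/a
  Cl⁻ term: 0.102·64.8^0.62·exp(0.033·46+0.04·-6.0) = 4.862
  r_corr = 4.945 + 4.862 = 9.807 μm/a
ISO 9224: D(t) = r_corr · t^b with b = 0.523 (carbon steel, B1)
  D(13) = 9.807 × 13^0.523 = 9.807 × 3.825 = 37.51 μm
  Mass loss = 37.51 μm × 7.85 g/cm³ = 294.4 g·m⁻²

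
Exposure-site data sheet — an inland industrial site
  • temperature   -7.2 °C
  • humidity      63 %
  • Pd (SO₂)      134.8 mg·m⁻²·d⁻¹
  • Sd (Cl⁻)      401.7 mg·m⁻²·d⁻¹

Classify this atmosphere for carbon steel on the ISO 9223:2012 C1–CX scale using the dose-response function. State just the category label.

C3

carbon steel: temperature factor f = +0.150·(-17.2) = -2.5800
  sulphur-dioxide contribution → 6.055 μm/a
  chloride contribution → 25.17 μm/a
  total first-year rate 31.22 μm/a
31.2 μm/a falls in (25, 50] for carbon steel → category C3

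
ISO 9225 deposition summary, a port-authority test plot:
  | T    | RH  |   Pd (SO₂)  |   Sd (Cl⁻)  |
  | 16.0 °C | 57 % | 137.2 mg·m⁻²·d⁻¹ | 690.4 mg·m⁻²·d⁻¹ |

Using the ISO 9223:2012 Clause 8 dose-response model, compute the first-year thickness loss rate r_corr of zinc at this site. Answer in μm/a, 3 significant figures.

zinc: f(T) = -0.071·(T−10) [T>10 °C] = -0.4260
  SO₂ term: 0.0129·137.2^0.44·exp(0.046·57-0.4260) = 1.011
  Sd branch = 0.0175·Sd^0.57·e^(0.008·RH+0.085·T) = 4.467 μm/a
  r_corr = 1.011 + 4.467 = 5.478 μm/a

r_corr = 5.48 μm/a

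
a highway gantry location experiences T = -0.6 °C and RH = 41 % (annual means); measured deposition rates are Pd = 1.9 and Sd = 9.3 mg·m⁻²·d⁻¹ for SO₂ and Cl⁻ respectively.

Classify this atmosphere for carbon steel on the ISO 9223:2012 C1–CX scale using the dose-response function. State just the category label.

C2

carbon steel: f(T) = +0.150·(T−10) [T≤10 °C] = -1.5900
  Pd branch = 1.77·Pd^0.52·e^(0.02·RH+f) = 1.144 μm/a
  Cl⁻ term: 0.102·9.3^0.62·exp(0.033·41+0.04·-0.6) = 1.535
  sum: 1.144 + 1.535 → r_corr = 2.68 μm/a
2.68 μm/a falls in (1.3, 25] for carbon steel → category C2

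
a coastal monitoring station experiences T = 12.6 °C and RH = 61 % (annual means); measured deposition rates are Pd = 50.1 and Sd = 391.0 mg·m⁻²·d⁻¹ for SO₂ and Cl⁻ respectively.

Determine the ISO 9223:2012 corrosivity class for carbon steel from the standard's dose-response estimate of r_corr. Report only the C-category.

C5

carbon steel: temperature factor f = -0.054·(2.6) = -0.1404
  Pd branch = 1.77·Pd^0.52·e^(0.02·RH+f) = 39.88 μm/a
  Sd branch = 0.102·Sd^0.62·e^(0.033·RH+0.04·T) = 51.15 μm/a
  r_corr = 39.88 + 51.15 = 91.03 μm/a
Category bounds: 80…200 μm/a bracket r_corr ⇒ C5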